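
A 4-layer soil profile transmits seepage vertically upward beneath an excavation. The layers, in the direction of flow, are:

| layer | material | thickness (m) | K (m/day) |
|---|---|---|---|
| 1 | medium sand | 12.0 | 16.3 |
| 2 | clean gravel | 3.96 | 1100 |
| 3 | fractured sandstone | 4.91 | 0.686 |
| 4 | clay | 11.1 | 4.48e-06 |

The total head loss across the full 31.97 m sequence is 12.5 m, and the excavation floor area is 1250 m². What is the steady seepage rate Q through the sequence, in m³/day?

Flow is perpendicular to layering, so the layers act in series and the equivalent K is the thickness-weighted harmonic mean.
Total thickness L = 12.0 + 3.96 + 4.91 + 11.1 = 31.97 m.
Σ(b_i/K_i) = 12.0/16.3 + 3.96/1100 + 4.91/0.686 + 11.1/4.48e-06 = 2.478e+06 d.
K_eq = L / Σ(b_i/K_i) = 31.97 / 2.478e+06 = 1.290e-05 m/day.
Q = K_eq · A · (Δh/L) = 1.290e-05 × 1250 × (12.5/31.97) = 0.006306 m³/day.

0.00631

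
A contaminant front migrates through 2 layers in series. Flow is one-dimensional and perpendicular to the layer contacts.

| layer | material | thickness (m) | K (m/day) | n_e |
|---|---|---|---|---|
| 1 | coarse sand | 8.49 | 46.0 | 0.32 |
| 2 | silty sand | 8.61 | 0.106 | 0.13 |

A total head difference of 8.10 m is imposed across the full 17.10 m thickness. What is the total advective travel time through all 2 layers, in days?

38.6

With flow normal to the layers, continuity requires the same specific discharge q through every layer.
Σ(b_i/K_i) = 8.49/46.0 + 8.61/0.106 = 81.41 d.
q = Δh / Σ(b_i/K_i) = 8.10 / 81.41 = 0.09950 m/day.
In each layer the seepage velocity is v_i = q/n_i, so the layer transit time is t_i = b_i·n_i / q:
  layer 1 (coarse sand): t_1 = 8.49 × 0.32 / 0.09950 = 27.31 d
  layer 2 (silty sand): t_2 = 8.61 × 0.13 / 0.09950 = 11.25 d
Total t = Σ t_i = 38.56 days.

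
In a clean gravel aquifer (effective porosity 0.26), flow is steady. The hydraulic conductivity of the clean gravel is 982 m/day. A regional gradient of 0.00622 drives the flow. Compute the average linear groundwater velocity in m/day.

23.5

Hydraulic gradient i = 0.00622.
Darcy flux q = K · i = 982.0 × 0.006220 = 6.108 m/day.
Seepage velocity v = q / n_e = 6.108 / 0.26 = 23.49 m/day.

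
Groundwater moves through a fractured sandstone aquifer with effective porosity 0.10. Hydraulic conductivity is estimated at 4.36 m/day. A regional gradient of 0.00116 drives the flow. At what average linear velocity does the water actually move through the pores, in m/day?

0.0506

Hydraulic gradient i = 0.00116.
Darcy flux q = K · i = 4.360 × 0.001160 = 0.005058 m/day.
Seepage velocity v = q / n_e = 0.005058 / 0.10 = 0.05058 m/day.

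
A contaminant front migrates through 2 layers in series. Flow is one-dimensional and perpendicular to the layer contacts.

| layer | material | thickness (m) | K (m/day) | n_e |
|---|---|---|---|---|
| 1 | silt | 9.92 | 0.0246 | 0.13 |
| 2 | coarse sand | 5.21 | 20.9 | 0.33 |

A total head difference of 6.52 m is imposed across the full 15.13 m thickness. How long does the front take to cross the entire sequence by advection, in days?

186

With flow normal to the layers, continuity requires the same specific discharge q through every layer.
Σ(b_i/K_i) = 9.92/0.0246 + 5.21/20.9 = 403.5 d.
q = Δh / Σ(b_i/K_i) = 6.52 / 403.5 = 0.01616 m/day.
In each layer the seepage velocity is v_i = q/n_i, so the layer transit time is t_i = b_i·n_i / q:
  layer 1 (silt): t_1 = 9.92 × 0.13 / 0.01616 = 79.81 d
  layer 2 (coarse sand): t_2 = 5.21 × 0.33 / 0.01616 = 106.4 d
Total t = Σ t_i = 186.2 days.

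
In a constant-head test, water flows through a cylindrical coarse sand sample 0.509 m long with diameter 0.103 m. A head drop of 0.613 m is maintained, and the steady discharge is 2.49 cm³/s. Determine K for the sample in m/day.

21.4

Cross-sectional area A = π·(d/2)² = π × (0.103/2)² = 0.008332 m².
Convert discharge: 2.49 cm³/s = 2.490e-06 m³/s.
Darcy's law rearranged: K = Q·L / (A·Δh) = 2.490e-06 × 0.509 / (0.008332 × 0.613) = 0.0002481 m/s = 21.44 m/day.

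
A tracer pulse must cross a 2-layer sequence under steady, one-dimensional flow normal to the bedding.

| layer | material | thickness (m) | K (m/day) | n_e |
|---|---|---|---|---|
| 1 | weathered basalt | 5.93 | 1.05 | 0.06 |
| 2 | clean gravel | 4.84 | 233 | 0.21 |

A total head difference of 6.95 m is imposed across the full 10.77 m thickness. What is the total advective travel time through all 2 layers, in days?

1.12

With flow normal to the layers, continuity requires the same specific discharge q through every layer.
Σ(b_i/K_i) = 5.93/1.05 + 4.84/233 = 5.668 d.
q = Δh / Σ(b_i/K_i) = 6.95 / 5.668 = 1.226 m/day.
In each layer the seepage velocity is v_i = q/n_i, so the layer transit time is t_i = b_i·n_i / q:
  layer 1 (weathered basalt): t_1 = 5.93 × 0.06 / 1.226 = 0.2902 d
  layer 2 (clean gravel): t_2 = 4.84 × 0.21 / 1.226 = 0.8290 d
Total t = Σ t_i = 1.119 days.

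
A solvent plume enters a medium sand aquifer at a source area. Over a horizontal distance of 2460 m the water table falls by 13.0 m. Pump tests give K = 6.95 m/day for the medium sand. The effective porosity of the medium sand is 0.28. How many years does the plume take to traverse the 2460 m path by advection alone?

Hydraulic gradient i = Δh / L = 13.0 / 2460 = 0.005285.
Darcy flux q = K · i = 6.950 × 0.005285 = 0.03673 m/day.
Seepage velocity v = q / n_e = 0.03673 / 0.28 = 0.1312 m/day.
Travel time t = L / v = 2460 / 0.1312 = 18754 days = 51.35 years.

51.3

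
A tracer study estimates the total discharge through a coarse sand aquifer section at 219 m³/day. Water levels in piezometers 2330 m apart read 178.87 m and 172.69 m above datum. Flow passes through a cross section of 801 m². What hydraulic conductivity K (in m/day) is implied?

103

Hydraulic gradient i = (178.87 − 172.69) / 2330 = 6.18 / 2330 = 0.002652.
From Q = K·A·i, K = Q / (A·i) = 219 / (801.0 × 0.002652) = 103.1 m/day.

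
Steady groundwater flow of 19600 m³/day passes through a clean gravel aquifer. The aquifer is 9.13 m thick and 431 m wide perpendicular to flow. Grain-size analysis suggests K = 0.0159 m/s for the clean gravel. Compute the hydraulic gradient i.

Convert K: 0.0159 m/s × 86400 = 1374 m/day.
Cross-sectional area A = 431 × 9.13 = 3935 m².
From Q = K·A·i, i = Q / (K·A) = 19600 / (1374 × 3935) = 0.003626.

0.00363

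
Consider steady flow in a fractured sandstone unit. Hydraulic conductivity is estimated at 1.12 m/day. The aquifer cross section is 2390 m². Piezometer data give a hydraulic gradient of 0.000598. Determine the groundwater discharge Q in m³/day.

Hydraulic gradient i = 0.000598.
Darcy's law: Q = K · A · i = 1.120 × 2390 × 0.0005980 = 1.601 m³/day.

1.60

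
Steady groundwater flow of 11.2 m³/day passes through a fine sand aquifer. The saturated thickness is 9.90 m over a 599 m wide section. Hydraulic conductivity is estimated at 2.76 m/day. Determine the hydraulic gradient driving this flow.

Cross-sectional area A = 599 × 9.90 = 5930 m².
From Q = K·A·i, i = Q / (K·A) = 11.2 / (2.760 × 5930) = 0.0006843.

0.000684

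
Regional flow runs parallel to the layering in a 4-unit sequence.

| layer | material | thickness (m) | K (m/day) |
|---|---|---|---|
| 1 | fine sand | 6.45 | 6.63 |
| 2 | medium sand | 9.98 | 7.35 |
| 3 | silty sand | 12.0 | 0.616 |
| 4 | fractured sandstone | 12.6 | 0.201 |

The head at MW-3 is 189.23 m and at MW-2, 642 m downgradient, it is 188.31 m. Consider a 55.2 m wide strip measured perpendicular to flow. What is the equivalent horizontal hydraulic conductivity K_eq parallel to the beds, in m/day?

Flow is parallel to layering, so each bed carries its own Darcy discharge and the transmissivities add.
Σ(K_i·b_i) = 6.63×6.45 + 7.35×9.98 + 0.616×12.0 + 0.201×12.6 = 126.0 m²/day.
Total thickness b = 41.03 m, so K_eq = Σ(K_i·b_i)/b = 3.072 m/day.

3.07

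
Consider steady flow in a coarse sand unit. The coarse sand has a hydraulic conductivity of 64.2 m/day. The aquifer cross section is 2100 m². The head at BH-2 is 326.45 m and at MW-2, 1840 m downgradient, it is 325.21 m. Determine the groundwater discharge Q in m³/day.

Hydraulic gradient i = (326.45 − 325.21) / 1840 = 1.24 / 1840 = 0.0006739.
Darcy's law: Q = K · A · i = 64.20 × 2100 × 0.0006739 = 90.86 m³/day.

90.9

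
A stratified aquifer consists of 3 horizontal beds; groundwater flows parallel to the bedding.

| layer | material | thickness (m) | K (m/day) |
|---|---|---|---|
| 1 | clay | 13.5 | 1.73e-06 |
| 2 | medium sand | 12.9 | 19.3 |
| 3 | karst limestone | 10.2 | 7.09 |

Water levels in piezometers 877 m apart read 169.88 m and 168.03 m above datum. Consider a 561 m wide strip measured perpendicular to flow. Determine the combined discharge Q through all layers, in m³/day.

380

Flow is parallel to layering, so each bed carries its own Darcy discharge and the transmissivities add.
Σ(K_i·b_i) = 1.73e-06×13.5 + 19.3×12.9 + 7.09×10.2 = 321.3 m²/day.
Hydraulic gradient i = (169.88 − 168.03) / 877 = 1.85 / 877 = 0.002109.
Q = Σ(K_i·b_i) · W · i = 321.3 × 561 × 0.002109 = 380.2 m³/day.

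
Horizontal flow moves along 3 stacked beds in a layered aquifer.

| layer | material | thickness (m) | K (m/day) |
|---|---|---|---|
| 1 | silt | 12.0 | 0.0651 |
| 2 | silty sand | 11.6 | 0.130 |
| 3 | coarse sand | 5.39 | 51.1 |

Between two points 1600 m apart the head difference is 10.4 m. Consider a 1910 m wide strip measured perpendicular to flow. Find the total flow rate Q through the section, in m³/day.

3450

Flow is parallel to layering, so each bed carries its own Darcy discharge and the transmissivities add.
Σ(K_i·b_i) = 0.0651×12.0 + 0.130×11.6 + 51.1×5.39 = 277.7 m²/day.
Hydraulic gradient i = Δh / L = 10.4 / 1600 = 0.006500.
Q = Σ(K_i·b_i) · W · i = 277.7 × 1910 × 0.006500 = 3448 m³/day.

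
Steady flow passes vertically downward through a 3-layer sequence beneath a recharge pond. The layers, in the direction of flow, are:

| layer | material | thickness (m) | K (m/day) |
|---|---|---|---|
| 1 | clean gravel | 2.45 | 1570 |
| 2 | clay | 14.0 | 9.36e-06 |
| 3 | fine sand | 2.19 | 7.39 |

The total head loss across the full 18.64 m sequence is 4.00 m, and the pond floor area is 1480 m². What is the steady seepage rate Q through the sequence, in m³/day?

0.00396

Flow is perpendicular to layering, so the layers act in series and the equivalent K is the thickness-weighted harmonic mean.
Total thickness L = 2.45 + 14.0 + 2.19 = 18.64 m.
Σ(b_i/K_i) = 2.45/1570 + 14.0/9.36e-06 + 2.19/7.39 = 1.496e+06 d.
K_eq = L / Σ(b_i/K_i) = 18.64 / 1.496e+06 = 1.246e-05 m/day.
Q = K_eq · A · (Δh/L) = 1.246e-05 × 1480 × (4.00/18.64) = 0.003958 m³/day.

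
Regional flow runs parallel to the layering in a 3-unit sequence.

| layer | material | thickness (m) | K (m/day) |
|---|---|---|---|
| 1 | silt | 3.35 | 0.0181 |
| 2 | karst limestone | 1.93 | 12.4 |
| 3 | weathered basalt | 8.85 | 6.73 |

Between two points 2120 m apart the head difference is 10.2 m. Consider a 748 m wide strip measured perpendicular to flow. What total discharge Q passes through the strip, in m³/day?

Flow is parallel to layering, so each bed carries its own Darcy discharge and the transmissivities add.
Σ(K_i·b_i) = 0.0181×3.35 + 12.4×1.93 + 6.73×8.85 = 83.55 m²/day.
Hydraulic gradient i = Δh / L = 10.2 / 2120 = 0.004811.
Q = Σ(K_i·b_i) · W · i = 83.55 × 748 × 0.004811 = 300.7 m³/day.

301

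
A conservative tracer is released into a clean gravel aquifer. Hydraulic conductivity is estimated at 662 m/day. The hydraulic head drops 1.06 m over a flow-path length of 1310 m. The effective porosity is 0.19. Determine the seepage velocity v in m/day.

Hydraulic gradient i = Δh / L = 1.06 / 1310 = 0.0008092.
Darcy flux q = K · i = 662.0 × 0.0008092 = 0.5357 m/day.
Seepage velocity v = q / n_e = 0.5357 / 0.19 = 2.819 m/day.

2.82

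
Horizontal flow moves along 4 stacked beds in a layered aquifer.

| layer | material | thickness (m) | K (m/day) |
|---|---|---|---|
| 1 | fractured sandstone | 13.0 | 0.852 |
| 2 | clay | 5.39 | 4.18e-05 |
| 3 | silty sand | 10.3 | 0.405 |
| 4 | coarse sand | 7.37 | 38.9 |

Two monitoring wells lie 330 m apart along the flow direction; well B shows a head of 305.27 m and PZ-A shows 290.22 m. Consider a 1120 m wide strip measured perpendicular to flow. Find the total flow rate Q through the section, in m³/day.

15400

Flow is parallel to layering, so each bed carries its own Darcy discharge and the transmissivities add.
Σ(K_i·b_i) = 0.852×13.0 + 4.18e-05×5.39 + 0.405×10.3 + 38.9×7.37 = 301.9 m²/day.
Hydraulic gradient i = (305.27 − 290.22) / 330 = 15.05 / 330 = 0.04561.
Q = Σ(K_i·b_i) · W · i = 301.9 × 1120 × 0.04561 = 15423 m³/day.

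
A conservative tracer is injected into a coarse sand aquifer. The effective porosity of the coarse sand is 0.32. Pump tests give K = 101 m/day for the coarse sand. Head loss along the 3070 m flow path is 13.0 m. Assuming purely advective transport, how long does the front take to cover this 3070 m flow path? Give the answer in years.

6.29

Hydraulic gradient i = Δh / L = 13.0 / 3070 = 0.004235.
Darcy flux q = K · i = 101.0 × 0.004235 = 0.4277 m/day.
Seepage velocity v = q / n_e = 0.4277 / 0.32 = 1.337 m/day.
Travel time t = L / v = 3070 / 1.337 = 2297 days = 6.289 years.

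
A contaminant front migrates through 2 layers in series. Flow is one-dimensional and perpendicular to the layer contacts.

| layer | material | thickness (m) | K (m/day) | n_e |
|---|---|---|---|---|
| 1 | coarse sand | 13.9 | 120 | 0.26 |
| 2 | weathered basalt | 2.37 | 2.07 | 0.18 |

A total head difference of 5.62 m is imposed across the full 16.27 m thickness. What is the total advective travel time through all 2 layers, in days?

With flow normal to the layers, continuity requires the same specific discharge q through every layer.
Σ(b_i/K_i) = 13.9/120 + 2.37/2.07 = 1.261 d.
q = Δh / Σ(b_i/K_i) = 5.62 / 1.261 = 4.458 m/day.
In each layer the seepage velocity is v_i = q/n_i, so the layer transit time is t_i = b_i·n_i / q:
  layer 1 (coarse sand): t_1 = 13.9 × 0.26 / 4.458 = 0.8107 d
  layer 2 (weathered basalt): t_2 = 2.37 × 0.18 / 4.458 = 0.09570 d
Total t = Σ t_i = 0.9064 days.

0.906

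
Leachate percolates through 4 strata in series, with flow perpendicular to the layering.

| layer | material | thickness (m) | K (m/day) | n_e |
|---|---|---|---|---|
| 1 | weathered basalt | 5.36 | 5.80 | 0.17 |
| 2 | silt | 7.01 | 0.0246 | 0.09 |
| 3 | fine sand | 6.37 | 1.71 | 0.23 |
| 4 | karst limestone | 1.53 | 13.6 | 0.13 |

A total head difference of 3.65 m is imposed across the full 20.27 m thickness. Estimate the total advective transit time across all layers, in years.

With flow normal to the layers, continuity requires the same specific discharge q through every layer.
Σ(b_i/K_i) = 5.36/5.80 + 7.01/0.0246 + 6.37/1.71 + 1.53/13.6 = 289.7 d.
q = Δh / Σ(b_i/K_i) = 3.65 / 289.7 = 0.01260 m/day.
In each layer the seepage velocity is v_i = q/n_i, so the layer transit time is t_i = b_i·n_i / q:
  layer 1 (weathered basalt): t_1 = 5.36 × 0.17 / 0.01260 = 72.33 d
  layer 2 (silt): t_2 = 7.01 × 0.09 / 0.01260 = 50.08 d
  layer 3 (fine sand): t_3 = 6.37 × 0.23 / 0.01260 = 116.3 d
  layer 4 (karst limestone): t_4 = 1.53 × 0.13 / 0.01260 = 15.79 d
Total t = Σ t_i = 254.5 days = 0.6967 years.

0.697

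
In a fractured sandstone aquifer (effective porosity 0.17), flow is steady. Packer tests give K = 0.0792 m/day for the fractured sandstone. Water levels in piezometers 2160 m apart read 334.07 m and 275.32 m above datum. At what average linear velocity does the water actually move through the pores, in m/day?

0.0127

Hydraulic gradient i = (334.07 − 275.32) / 2160 = 58.75 / 2160 = 0.02720.
Darcy flux q = K · i = 0.07920 × 0.02720 = 0.002154 m/day.
Seepage velocity v = q / n_e = 0.002154 / 0.17 = 0.01267 m/day.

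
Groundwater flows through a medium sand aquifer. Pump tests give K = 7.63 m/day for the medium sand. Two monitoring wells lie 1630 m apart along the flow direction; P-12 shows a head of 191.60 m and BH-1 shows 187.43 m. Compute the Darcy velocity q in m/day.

0.0195

Hydraulic gradient i = (191.60 − 187.43) / 1630 = 4.17 / 1630 = 0.002558.
Specific discharge q = K · i = 7.630 × 0.002558 = 0.01952 m/day.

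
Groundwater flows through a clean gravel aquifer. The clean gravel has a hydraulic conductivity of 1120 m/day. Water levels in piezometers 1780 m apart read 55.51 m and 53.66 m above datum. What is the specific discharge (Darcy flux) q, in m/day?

Hydraulic gradient i = (55.51 − 53.66) / 1780 = 1.85 / 1780 = 0.001039.
Specific discharge q = K · i = 1120 × 0.001039 = 1.164 m/day.

1.16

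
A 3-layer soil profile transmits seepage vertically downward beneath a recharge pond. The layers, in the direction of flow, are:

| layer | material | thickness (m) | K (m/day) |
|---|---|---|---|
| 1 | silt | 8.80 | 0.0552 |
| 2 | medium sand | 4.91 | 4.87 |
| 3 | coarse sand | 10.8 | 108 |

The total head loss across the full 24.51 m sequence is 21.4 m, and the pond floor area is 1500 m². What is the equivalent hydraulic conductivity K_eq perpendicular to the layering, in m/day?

Flow is perpendicular to layering, so the layers act in series and the equivalent K is the thickness-weighted harmonic mean.
Total thickness L = 8.80 + 4.91 + 10.8 = 24.51 m.
Σ(b_i/K_i) = 8.80/0.0552 + 4.91/4.87 + 10.8/108 = 160.5 d.
K_eq = L / Σ(b_i/K_i) = 24.51 / 160.5 = 0.1527 m/day.

0.153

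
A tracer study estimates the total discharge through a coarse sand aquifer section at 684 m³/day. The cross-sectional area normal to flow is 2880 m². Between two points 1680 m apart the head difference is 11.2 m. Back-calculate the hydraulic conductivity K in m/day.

35.6

Hydraulic gradient i = Δh / L = 11.2 / 1680 = 0.006667.
From Q = K·A·i, K = Q / (A·i) = 684 / (2880 × 0.006667) = 35.62 m/day.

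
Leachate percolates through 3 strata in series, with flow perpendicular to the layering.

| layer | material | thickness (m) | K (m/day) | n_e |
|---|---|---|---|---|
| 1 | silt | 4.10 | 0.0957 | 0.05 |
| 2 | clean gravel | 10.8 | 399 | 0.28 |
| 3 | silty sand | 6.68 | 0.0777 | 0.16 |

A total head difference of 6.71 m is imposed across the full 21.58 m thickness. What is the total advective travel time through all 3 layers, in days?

With flow normal to the layers, continuity requires the same specific discharge q through every layer.
Σ(b_i/K_i) = 4.10/0.0957 + 10.8/399 + 6.68/0.0777 = 128.8 d.
q = Δh / Σ(b_i/K_i) = 6.71 / 128.8 = 0.05208 m/day.
In each layer the seepage velocity is v_i = q/n_i, so the layer transit time is t_i = b_i·n_i / q:
  layer 1 (silt): t_1 = 4.10 × 0.05 / 0.05208 = 3.936 d
  layer 2 (clean gravel): t_2 = 10.8 × 0.28 / 0.05208 = 58.06 d
  layer 3 (silty sand): t_3 = 6.68 × 0.16 / 0.05208 = 20.52 d
Total t = Σ t_i = 82.52 days.

82.5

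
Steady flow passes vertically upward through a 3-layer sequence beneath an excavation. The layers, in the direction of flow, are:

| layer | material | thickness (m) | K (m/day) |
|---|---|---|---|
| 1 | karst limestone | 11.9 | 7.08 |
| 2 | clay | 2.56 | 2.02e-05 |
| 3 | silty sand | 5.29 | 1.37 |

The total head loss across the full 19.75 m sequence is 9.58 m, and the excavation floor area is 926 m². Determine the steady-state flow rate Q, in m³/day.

0.0700

Flow is perpendicular to layering, so the layers act in series and the equivalent K is the thickness-weighted harmonic mean.
Total thickness L = 11.9 + 2.56 + 5.29 = 19.75 m.
Σ(b_i/K_i) = 11.9/7.08 + 2.56/2.02e-05 + 5.29/1.37 = 1.267e+05 d.
K_eq = L / Σ(b_i/K_i) = 19.75 / 1.267e+05 = 0.0001558 m/day.
Q = K_eq · A · (Δh/L) = 0.0001558 × 926 × (9.58/19.75) = 0.07000 m³/day.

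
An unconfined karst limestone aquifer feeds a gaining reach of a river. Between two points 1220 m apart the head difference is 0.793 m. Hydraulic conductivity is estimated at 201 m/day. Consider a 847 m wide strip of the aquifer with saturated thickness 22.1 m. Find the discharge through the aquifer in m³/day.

2450

Cross-sectional area A = 847 × 22.1 = 18719 m².
Hydraulic gradient i = Δh / L = 0.793 / 1220 = 0.0006500.
Darcy's law: Q = K · A · i = 201.0 × 18719 × 0.0006500 = 2446 m³/day.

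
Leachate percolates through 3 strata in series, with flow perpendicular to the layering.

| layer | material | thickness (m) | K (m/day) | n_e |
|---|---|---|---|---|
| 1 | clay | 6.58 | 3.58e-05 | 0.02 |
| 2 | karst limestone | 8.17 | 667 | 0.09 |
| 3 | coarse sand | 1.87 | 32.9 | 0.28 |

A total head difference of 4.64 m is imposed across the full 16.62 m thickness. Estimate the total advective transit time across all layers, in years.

With flow normal to the layers, continuity requires the same specific discharge q through every layer.
Σ(b_i/K_i) = 6.58/3.58e-05 + 8.17/667 + 1.87/32.9 = 1.838e+05 d.
q = Δh / Σ(b_i/K_i) = 4.64 / 1.838e+05 = 2.524e-05 m/day.
In each layer the seepage velocity is v_i = q/n_i, so the layer transit time is t_i = b_i·n_i / q:
  layer 1 (clay): t_1 = 6.58 × 0.02 / 2.524e-05 = 5213 d
  layer 2 (karst limestone): t_2 = 8.17 × 0.09 / 2.524e-05 = 29127 d
  layer 3 (coarse sand): t_3 = 1.87 × 0.28 / 2.524e-05 = 20741 d
Total t = Σ t_i = 55080 days = 150.8 years.

151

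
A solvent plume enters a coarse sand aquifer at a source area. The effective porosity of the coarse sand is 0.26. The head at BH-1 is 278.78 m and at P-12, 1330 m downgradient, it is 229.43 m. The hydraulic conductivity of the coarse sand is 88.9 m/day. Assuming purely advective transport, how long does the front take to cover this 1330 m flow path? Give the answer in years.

0.287

Hydraulic gradient i = (278.78 − 229.43) / 1330 = 49.35 / 1330 = 0.03711.
Darcy flux q = K · i = 88.90 × 0.03711 = 3.299 m/day.
Seepage velocity v = q / n_e = 3.299 / 0.26 = 12.69 m/day.
Travel time t = L / v = 1330 / 12.69 = 104.8 days = 0.2870 years.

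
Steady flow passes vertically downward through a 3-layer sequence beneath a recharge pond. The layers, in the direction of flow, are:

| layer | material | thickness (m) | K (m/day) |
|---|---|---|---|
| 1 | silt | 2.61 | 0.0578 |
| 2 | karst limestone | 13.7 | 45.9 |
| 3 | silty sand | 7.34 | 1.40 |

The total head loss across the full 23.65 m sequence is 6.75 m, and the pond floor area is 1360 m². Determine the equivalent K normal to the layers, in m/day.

0.466

Flow is perpendicular to layering, so the layers act in series and the equivalent K is the thickness-weighted harmonic mean.
Total thickness L = 2.61 + 13.7 + 7.34 = 23.65 m.
Σ(b_i/K_i) = 2.61/0.0578 + 13.7/45.9 + 7.34/1.40 = 50.70 d.
K_eq = L / Σ(b_i/K_i) = 23.65 / 50.70 = 0.4665 m/day.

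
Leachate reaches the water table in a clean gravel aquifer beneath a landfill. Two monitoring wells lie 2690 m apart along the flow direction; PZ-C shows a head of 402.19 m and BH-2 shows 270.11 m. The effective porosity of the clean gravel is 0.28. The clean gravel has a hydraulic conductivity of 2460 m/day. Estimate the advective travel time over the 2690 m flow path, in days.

Hydraulic gradient i = (402.19 − 270.11) / 2690 = 132.08 / 2690 = 0.04910.
Darcy flux q = K · i = 2460 × 0.04910 = 120.8 m/day.
Seepage velocity v = q / n_e = 120.8 / 0.28 = 431.4 m/day.
Travel time t = L / v = 2690 / 431.4 = 6.236 days.

6.24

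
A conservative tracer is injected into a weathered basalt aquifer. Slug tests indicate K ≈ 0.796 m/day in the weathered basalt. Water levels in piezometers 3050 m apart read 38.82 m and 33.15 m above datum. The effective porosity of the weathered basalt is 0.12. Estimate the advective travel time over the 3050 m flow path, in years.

Hydraulic gradient i = (38.82 − 33.15) / 3050 = 5.67 / 3050 = 0.001859.
Darcy flux q = K · i = 0.7960 × 0.001859 = 0.001480 m/day.
Seepage velocity v = q / n_e = 0.001480 / 0.12 = 0.01233 m/day.
Travel time t = L / v = 3050 / 0.01233 = 2.473e+05 days = 677.2 years.

677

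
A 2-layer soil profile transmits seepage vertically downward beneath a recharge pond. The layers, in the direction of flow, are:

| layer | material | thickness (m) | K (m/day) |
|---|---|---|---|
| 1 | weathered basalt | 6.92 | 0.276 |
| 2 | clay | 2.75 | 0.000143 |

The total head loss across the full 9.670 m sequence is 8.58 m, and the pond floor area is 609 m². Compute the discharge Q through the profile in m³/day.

0.271

Flow is perpendicular to layering, so the layers act in series and the equivalent K is the thickness-weighted harmonic mean.
Total thickness L = 6.92 + 2.75 = 9.670 m.
Σ(b_i/K_i) = 6.92/0.276 + 2.75/0.000143 = 19256 d.
K_eq = L / Σ(b_i/K_i) = 9.670 / 19256 = 0.0005022 m/day.
Q = K_eq · A · (Δh/L) = 0.0005022 × 609 × (8.58/9.670) = 0.2714 m³/day.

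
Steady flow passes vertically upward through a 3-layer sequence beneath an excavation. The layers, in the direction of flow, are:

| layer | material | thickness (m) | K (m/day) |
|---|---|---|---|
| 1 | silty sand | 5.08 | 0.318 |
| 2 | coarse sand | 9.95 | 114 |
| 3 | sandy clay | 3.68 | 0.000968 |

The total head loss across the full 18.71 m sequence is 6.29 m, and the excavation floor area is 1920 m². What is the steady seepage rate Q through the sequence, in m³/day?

3.16

Flow is perpendicular to layering, so the layers act in series and the equivalent K is the thickness-weighted harmonic mean.
Total thickness L = 5.08 + 9.95 + 3.68 = 18.71 m.
Σ(b_i/K_i) = 5.08/0.318 + 9.95/114 + 3.68/0.000968 = 3818 d.
K_eq = L / Σ(b_i/K_i) = 18.71 / 3818 = 0.004901 m/day.
Q = K_eq · A · (Δh/L) = 0.004901 × 1920 × (6.29/18.71) = 3.163 m³/day.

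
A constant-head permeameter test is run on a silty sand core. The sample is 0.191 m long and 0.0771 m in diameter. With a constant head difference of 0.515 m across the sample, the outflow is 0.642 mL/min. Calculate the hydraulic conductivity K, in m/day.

Cross-sectional area A = π·(d/2)² = π × (0.0771/2)² = 0.004669 m².
Convert discharge: 0.642 mL/min = 1.070e-08 m³/s.
Darcy's law rearranged: K = Q·L / (A·Δh) = 1.070e-08 × 0.191 / (0.004669 × 0.515) = 8.500e-07 m/s = 0.07344 m/day.

0.0734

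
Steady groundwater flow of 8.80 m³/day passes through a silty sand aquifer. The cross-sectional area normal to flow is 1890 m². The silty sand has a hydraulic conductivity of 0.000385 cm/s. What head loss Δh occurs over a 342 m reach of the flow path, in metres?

Convert K: 0.000385 cm/s × 864 = 0.3326 m/day.
From Q = K·A·i, i = Q / (K·A) = 8.80 / (0.3326 × 1890) = 0.01400.
Head loss Δh = i · L = 0.01400 × 342 = 4.787 m.

4.79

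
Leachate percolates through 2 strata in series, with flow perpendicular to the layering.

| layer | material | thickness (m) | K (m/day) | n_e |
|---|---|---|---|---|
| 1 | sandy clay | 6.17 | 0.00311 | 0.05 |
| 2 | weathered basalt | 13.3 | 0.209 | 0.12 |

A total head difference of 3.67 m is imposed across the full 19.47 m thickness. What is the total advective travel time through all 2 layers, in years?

With flow normal to the layers, continuity requires the same specific discharge q through every layer.
Σ(b_i/K_i) = 6.17/0.00311 + 13.3/0.209 = 2048 d.
q = Δh / Σ(b_i/K_i) = 3.67 / 2048 = 0.001792 m/day.
In each layer the seepage velocity is v_i = q/n_i, so the layer transit time is t_i = b_i·n_i / q:
  layer 1 (sandy clay): t_1 = 6.17 × 0.05 / 0.001792 = 172.1 d
  layer 2 (weathered basalt): t_2 = 13.3 × 0.12 / 0.001792 = 890.4 d
Total t = Σ t_i = 1063 days = 2.909 years.

2.91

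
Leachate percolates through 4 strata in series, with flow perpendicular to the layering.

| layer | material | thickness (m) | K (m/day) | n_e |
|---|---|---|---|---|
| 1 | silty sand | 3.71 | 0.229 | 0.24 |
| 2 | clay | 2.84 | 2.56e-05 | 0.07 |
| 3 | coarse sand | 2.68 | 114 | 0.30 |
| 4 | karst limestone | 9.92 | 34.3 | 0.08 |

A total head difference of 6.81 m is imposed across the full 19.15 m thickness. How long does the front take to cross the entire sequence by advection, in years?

With flow normal to the layers, continuity requires the same specific discharge q through every layer.
Σ(b_i/K_i) = 3.71/0.229 + 2.84/2.56e-05 + 2.68/114 + 9.92/34.3 = 1.110e+05 d.
q = Δh / Σ(b_i/K_i) = 6.81 / 1.110e+05 = 6.138e-05 m/day.
In each layer the seepage velocity is v_i = q/n_i, so the layer transit time is t_i = b_i·n_i / q:
  layer 1 (silty sand): t_1 = 3.71 × 0.24 / 6.138e-05 = 14507 d
  layer 2 (clay): t_2 = 2.84 × 0.07 / 6.138e-05 = 3239 d
  layer 3 (coarse sand): t_3 = 2.68 × 0.30 / 6.138e-05 = 13099 d
  layer 4 (karst limestone): t_4 = 9.92 × 0.08 / 6.138e-05 = 12930 d
Total t = Σ t_i = 43776 days = 119.9 years.

120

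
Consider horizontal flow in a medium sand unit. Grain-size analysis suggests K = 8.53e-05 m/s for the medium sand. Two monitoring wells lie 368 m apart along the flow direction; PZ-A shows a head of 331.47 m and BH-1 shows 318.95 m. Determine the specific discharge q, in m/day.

Convert K: 8.53e-05 m/s × 86400 = 7.370 m/day.
Hydraulic gradient i = (331.47 − 318.95) / 368 = 12.52 / 368 = 0.03402.
Specific discharge q = K · i = 7.370 × 0.03402 = 0.2507 m/day.

0.251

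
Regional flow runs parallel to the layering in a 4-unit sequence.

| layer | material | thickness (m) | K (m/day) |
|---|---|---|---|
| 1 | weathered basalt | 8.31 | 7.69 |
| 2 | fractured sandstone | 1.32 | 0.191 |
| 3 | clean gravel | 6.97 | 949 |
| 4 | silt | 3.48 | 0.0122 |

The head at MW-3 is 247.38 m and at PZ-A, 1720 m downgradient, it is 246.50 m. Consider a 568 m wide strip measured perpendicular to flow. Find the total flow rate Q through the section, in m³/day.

1940

Flow is parallel to layering, so each bed carries its own Darcy discharge and the transmissivities add.
Σ(K_i·b_i) = 7.69×8.31 + 0.191×1.32 + 949×6.97 + 0.0122×3.48 = 6679 m²/day.
Hydraulic gradient i = (247.38 − 246.50) / 1720 = 0.88 / 1720 = 0.0005116.
Q = Σ(K_i·b_i) · W · i = 6679 × 568 × 0.0005116 = 1941 m³/day.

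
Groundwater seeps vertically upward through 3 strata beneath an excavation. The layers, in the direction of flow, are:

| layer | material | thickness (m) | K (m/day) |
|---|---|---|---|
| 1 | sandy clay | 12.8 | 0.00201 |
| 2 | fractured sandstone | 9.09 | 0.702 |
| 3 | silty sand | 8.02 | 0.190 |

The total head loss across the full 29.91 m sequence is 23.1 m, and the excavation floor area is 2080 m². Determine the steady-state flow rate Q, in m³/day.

7.48

Flow is perpendicular to layering, so the layers act in series and the equivalent K is the thickness-weighted harmonic mean.
Total thickness L = 12.8 + 9.09 + 8.02 = 29.91 m.
Σ(b_i/K_i) = 12.8/0.00201 + 9.09/0.702 + 8.02/0.190 = 6423 d.
K_eq = L / Σ(b_i/K_i) = 29.91 / 6423 = 0.004656 m/day.
Q = K_eq · A · (Δh/L) = 0.004656 × 2080 × (23.1/29.91) = 7.480 m³/day.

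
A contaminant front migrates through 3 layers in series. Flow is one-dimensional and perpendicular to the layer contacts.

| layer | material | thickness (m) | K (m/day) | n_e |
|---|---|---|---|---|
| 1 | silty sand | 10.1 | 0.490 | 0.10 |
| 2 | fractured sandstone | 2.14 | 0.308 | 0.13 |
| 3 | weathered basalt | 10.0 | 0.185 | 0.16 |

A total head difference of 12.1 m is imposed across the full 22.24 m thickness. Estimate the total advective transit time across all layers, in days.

19.5

With flow normal to the layers, continuity requires the same specific discharge q through every layer.
Σ(b_i/K_i) = 10.1/0.490 + 2.14/0.308 + 10.0/0.185 = 81.61 d.
q = Δh / Σ(b_i/K_i) = 12.1 / 81.61 = 0.1483 m/day.
In each layer the seepage velocity is v_i = q/n_i, so the layer transit time is t_i = b_i·n_i / q:
  layer 1 (silty sand): t_1 = 10.1 × 0.10 / 0.1483 = 6.812 d
  layer 2 (fractured sandstone): t_2 = 2.14 × 0.13 / 0.1483 = 1.876 d
  layer 3 (weathered basalt): t_3 = 10.0 × 0.16 / 0.1483 = 10.79 d
Total t = Σ t_i = 19.48 days.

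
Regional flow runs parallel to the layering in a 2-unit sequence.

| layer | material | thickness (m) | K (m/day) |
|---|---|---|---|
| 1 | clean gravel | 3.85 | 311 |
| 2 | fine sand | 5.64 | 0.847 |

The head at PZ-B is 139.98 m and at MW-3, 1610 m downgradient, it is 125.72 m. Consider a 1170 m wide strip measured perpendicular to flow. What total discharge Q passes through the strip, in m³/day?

Flow is parallel to layering, so each bed carries its own Darcy discharge and the transmissivities add.
Σ(K_i·b_i) = 311×3.85 + 0.847×5.64 = 1202 m²/day.
Hydraulic gradient i = (139.98 − 125.72) / 1610 = 14.26 / 1610 = 0.008857.
Q = Σ(K_i·b_i) · W · i = 1202 × 1170 × 0.008857 = 12457 m³/day.

12500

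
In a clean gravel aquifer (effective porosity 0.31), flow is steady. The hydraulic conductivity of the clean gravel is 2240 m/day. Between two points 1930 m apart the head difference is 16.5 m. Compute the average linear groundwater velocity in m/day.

Hydraulic gradient i = Δh / L = 16.5 / 1930 = 0.008549.
Darcy flux q = K · i = 2240 × 0.008549 = 19.15 m/day.
Seepage velocity v = q / n_e = 19.15 / 0.31 = 61.78 m/day.

61.8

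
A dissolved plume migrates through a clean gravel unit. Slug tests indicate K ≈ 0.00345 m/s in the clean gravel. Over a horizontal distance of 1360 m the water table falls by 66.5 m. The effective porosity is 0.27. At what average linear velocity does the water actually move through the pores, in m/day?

Convert K: 0.00345 m/s × 86400 = 298.1 m/day.
Hydraulic gradient i = Δh / L = 66.5 / 1360 = 0.04890.
Darcy flux q = K · i = 298.1 × 0.04890 = 14.58 m/day.
Seepage velocity v = q / n_e = 14.58 / 0.27 = 53.98 m/day.

54.0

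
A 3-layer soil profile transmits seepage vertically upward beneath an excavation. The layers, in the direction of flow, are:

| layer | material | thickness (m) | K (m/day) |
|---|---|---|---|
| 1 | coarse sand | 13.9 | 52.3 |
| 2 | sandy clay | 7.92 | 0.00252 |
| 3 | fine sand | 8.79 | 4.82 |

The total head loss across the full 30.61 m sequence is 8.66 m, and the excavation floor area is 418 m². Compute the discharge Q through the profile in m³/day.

Flow is perpendicular to layering, so the layers act in series and the equivalent K is the thickness-weighted harmonic mean.
Total thickness L = 13.9 + 7.92 + 8.79 = 30.61 m.
Σ(b_i/K_i) = 13.9/52.3 + 7.92/0.00252 + 8.79/4.82 = 3145 d.
K_eq = L / Σ(b_i/K_i) = 30.61 / 3145 = 0.009733 m/day.
Q = K_eq · A · (Δh/L) = 0.009733 × 418 × (8.66/30.61) = 1.151 m³/day.

1.15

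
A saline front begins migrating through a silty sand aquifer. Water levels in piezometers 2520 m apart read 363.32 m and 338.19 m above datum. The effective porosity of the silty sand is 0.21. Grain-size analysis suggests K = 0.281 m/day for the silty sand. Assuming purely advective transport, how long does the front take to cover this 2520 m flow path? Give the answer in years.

Hydraulic gradient i = (363.32 − 338.19) / 2520 = 25.13 / 2520 = 0.009972.
Darcy flux q = K · i = 0.2810 × 0.009972 = 0.002802 m/day.
Seepage velocity v = q / n_e = 0.002802 / 0.21 = 0.01334 m/day.
Travel time t = L / v = 2520 / 0.01334 = 1.889e+05 days = 517.0 years.

517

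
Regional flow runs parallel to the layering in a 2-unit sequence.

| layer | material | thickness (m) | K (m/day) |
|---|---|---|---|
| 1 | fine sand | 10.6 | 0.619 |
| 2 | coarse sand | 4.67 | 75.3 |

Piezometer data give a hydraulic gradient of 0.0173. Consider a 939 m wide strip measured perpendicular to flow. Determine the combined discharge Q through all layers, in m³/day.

5820

Flow is parallel to layering, so each bed carries its own Darcy discharge and the transmissivities add.
Σ(K_i·b_i) = 0.619×10.6 + 75.3×4.67 = 358.2 m²/day.
Hydraulic gradient i = 0.0173.
Q = Σ(K_i·b_i) · W · i = 358.2 × 939 × 0.01730 = 5819 m³/day.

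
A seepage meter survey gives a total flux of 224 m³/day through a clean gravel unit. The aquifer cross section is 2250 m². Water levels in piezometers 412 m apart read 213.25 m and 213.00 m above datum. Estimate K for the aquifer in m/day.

Hydraulic gradient i = (213.25 − 213.00) / 412 = 0.25 / 412 = 0.0006068.
From Q = K·A·i, K = Q / (A·i) = 224 / (2250 × 0.0006068) = 164.1 m/day.

164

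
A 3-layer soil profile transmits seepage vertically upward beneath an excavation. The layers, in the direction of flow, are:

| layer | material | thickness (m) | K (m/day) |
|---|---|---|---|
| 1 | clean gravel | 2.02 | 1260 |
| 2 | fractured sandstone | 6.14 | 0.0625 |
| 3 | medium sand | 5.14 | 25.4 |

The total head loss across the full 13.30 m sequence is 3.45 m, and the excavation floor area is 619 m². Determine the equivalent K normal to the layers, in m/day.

0.135

Flow is perpendicular to layering, so the layers act in series and the equivalent K is the thickness-weighted harmonic mean.
Total thickness L = 2.02 + 6.14 + 5.14 = 13.30 m.
Σ(b_i/K_i) = 2.02/1260 + 6.14/0.0625 + 5.14/25.4 = 98.44 d.
K_eq = L / Σ(b_i/K_i) = 13.30 / 98.44 = 0.1351 m/day.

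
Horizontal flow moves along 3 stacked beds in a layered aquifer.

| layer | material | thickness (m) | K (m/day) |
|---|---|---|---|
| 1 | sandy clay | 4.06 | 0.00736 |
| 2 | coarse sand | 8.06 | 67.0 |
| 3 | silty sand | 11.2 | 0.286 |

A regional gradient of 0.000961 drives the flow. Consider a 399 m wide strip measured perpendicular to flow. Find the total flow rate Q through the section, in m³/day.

208

Flow is parallel to layering, so each bed carries its own Darcy discharge and the transmissivities add.
Σ(K_i·b_i) = 0.00736×4.06 + 67.0×8.06 + 0.286×11.2 = 543.3 m²/day.
Hydraulic gradient i = 0.000961.
Q = Σ(K_i·b_i) · W · i = 543.3 × 399 × 0.0009610 = 208.3 m³/day.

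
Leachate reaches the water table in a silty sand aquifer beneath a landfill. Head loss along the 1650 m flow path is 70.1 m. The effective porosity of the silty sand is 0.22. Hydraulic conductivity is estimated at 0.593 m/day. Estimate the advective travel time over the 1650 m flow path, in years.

39.4

Hydraulic gradient i = Δh / L = 70.1 / 1650 = 0.04248.
Darcy flux q = K · i = 0.5930 × 0.04248 = 0.02519 m/day.
Seepage velocity v = q / n_e = 0.02519 / 0.22 = 0.1145 m/day.
Travel time t = L / v = 1650 / 0.1145 = 14408 days = 39.45 years.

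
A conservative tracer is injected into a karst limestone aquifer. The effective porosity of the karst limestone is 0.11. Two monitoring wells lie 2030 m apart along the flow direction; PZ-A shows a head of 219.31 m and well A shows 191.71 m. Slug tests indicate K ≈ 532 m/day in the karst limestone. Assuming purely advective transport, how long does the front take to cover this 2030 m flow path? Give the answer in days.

30.9

Hydraulic gradient i = (219.31 − 191.71) / 2030 = 27.6 / 2030 = 0.01360.
Darcy flux q = K · i = 532.0 × 0.01360 = 7.233 m/day.
Seepage velocity v = q / n_e = 7.233 / 0.11 = 65.76 m/day.
Travel time t = L / v = 2030 / 65.76 = 30.87 days.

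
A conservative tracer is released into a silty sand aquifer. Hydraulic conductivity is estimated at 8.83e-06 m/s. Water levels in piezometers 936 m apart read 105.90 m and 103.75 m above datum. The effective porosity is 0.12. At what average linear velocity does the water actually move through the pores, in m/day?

0.0146

Convert K: 8.83e-06 m/s × 86400 = 0.7629 m/day.
Hydraulic gradient i = (105.90 − 103.75) / 936 = 2.15 / 936 = 0.002297.
Darcy flux q = K · i = 0.7629 × 0.002297 = 0.001752 m/day.
Seepage velocity v = q / n_e = 0.001752 / 0.12 = 0.01460 m/day.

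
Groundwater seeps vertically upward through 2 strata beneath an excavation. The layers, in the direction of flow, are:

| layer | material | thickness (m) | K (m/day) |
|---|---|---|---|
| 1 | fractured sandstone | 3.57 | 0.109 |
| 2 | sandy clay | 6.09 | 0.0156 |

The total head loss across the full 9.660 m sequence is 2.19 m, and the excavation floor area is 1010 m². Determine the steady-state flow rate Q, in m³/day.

Flow is perpendicular to layering, so the layers act in series and the equivalent K is the thickness-weighted harmonic mean.
Total thickness L = 3.57 + 6.09 = 9.660 m.
Σ(b_i/K_i) = 3.57/0.109 + 6.09/0.0156 = 423.1 d.
K_eq = L / Σ(b_i/K_i) = 9.660 / 423.1 = 0.02283 m/day.
Q = K_eq · A · (Δh/L) = 0.02283 × 1010 × (2.19/9.660) = 5.227 m³/day.

5.23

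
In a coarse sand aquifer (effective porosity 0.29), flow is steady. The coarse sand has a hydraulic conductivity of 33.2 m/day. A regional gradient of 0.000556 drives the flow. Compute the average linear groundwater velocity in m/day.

Hydraulic gradient i = 0.000556.
Darcy flux q = K · i = 33.20 × 0.0005560 = 0.01846 m/day.
Seepage velocity v = q / n_e = 0.01846 / 0.29 = 0.06365 m/day.

0.0637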